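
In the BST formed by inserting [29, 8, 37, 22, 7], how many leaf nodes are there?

Tree built from: [29, 8, 37, 22, 7]
Tree (level-order array): [29, 8, 37, 7, 22]
Rule: A leaf has 0 children.
Per-node child counts:
  node 29: 2 child(ren)
  node 8: 2 child(ren)
  node 7: 0 child(ren)
  node 22: 0 child(ren)
  node 37: 0 child(ren)
Matching nodes: [7, 22, 37]
Count of leaf nodes: 3


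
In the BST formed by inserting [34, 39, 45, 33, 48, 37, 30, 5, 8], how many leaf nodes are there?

Tree built from: [34, 39, 45, 33, 48, 37, 30, 5, 8]
Tree (level-order array): [34, 33, 39, 30, None, 37, 45, 5, None, None, None, None, 48, None, 8]
Rule: A leaf has 0 children.
Per-node child counts:
  node 34: 2 child(ren)
  node 33: 1 child(ren)
  node 30: 1 child(ren)
  node 5: 1 child(ren)
  node 8: 0 child(ren)
  node 39: 2 child(ren)
  node 37: 0 child(ren)
  node 45: 1 child(ren)
  node 48: 0 child(ren)
Matching nodes: [8, 37, 48]
Count of leaf nodes: 3


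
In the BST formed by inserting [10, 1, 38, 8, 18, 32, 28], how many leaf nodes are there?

Tree built from: [10, 1, 38, 8, 18, 32, 28]
Tree (level-order array): [10, 1, 38, None, 8, 18, None, None, None, None, 32, 28]
Rule: A leaf has 0 children.
Per-node child counts:
  node 10: 2 child(ren)
  node 1: 1 child(ren)
  node 8: 0 child(ren)
  node 38: 1 child(ren)
  node 18: 1 child(ren)
  node 32: 1 child(ren)
  node 28: 0 child(ren)
Matching nodes: [8, 28]
Count of leaf nodes: 2


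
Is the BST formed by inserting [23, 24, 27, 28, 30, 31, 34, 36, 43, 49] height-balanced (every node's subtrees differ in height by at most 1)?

Tree (level-order array): [23, None, 24, None, 27, None, 28, None, 30, None, 31, None, 34, None, 36, None, 43, None, 49]
Definition: a tree is height-balanced if, at every node, |h(left) - h(right)| <= 1 (empty subtree has height -1).
Bottom-up per-node check:
  node 49: h_left=-1, h_right=-1, diff=0 [OK], height=0
  node 43: h_left=-1, h_right=0, diff=1 [OK], height=1
  node 36: h_left=-1, h_right=1, diff=2 [FAIL (|-1-1|=2 > 1)], height=2
  node 34: h_left=-1, h_right=2, diff=3 [FAIL (|-1-2|=3 > 1)], height=3
  node 31: h_left=-1, h_right=3, diff=4 [FAIL (|-1-3|=4 > 1)], height=4
  node 30: h_left=-1, h_right=4, diff=5 [FAIL (|-1-4|=5 > 1)], height=5
  node 28: h_left=-1, h_right=5, diff=6 [FAIL (|-1-5|=6 > 1)], height=6
  node 27: h_left=-1, h_right=6, diff=7 [FAIL (|-1-6|=7 > 1)], height=7
  node 24: h_left=-1, h_right=7, diff=8 [FAIL (|-1-7|=8 > 1)], height=8
  node 23: h_left=-1, h_right=8, diff=9 [FAIL (|-1-8|=9 > 1)], height=9
Node 36 violates the condition: |-1 - 1| = 2 > 1.
Result: Not balanced


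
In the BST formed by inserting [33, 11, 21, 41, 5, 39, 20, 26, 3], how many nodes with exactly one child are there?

Tree built from: [33, 11, 21, 41, 5, 39, 20, 26, 3]
Tree (level-order array): [33, 11, 41, 5, 21, 39, None, 3, None, 20, 26]
Rule: These are nodes with exactly 1 non-null child.
Per-node child counts:
  node 33: 2 child(ren)
  node 11: 2 child(ren)
  node 5: 1 child(ren)
  node 3: 0 child(ren)
  node 21: 2 child(ren)
  node 20: 0 child(ren)
  node 26: 0 child(ren)
  node 41: 1 child(ren)
  node 39: 0 child(ren)
Matching nodes: [5, 41]
Count of nodes with exactly one child: 2


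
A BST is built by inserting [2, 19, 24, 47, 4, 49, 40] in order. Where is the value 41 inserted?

Starting tree (level order): [2, None, 19, 4, 24, None, None, None, 47, 40, 49]
Insertion path: 2 -> 19 -> 24 -> 47 -> 40
Result: insert 41 as right child of 40
Final tree (level order): [2, None, 19, 4, 24, None, None, None, 47, 40, 49, None, 41]


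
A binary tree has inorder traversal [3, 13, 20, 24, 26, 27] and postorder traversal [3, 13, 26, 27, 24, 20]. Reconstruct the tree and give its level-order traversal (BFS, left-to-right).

Inorder:   [3, 13, 20, 24, 26, 27]
Postorder: [3, 13, 26, 27, 24, 20]
Algorithm: postorder visits root last, so walk postorder right-to-left;
each value is the root of the current inorder slice — split it at that
value, recurse on the right subtree first, then the left.
Recursive splits:
  root=20; inorder splits into left=[3, 13], right=[24, 26, 27]
  root=24; inorder splits into left=[], right=[26, 27]
  root=27; inorder splits into left=[26], right=[]
  root=26; inorder splits into left=[], right=[]
  root=13; inorder splits into left=[3], right=[]
  root=3; inorder splits into left=[], right=[]
Reconstructed level-order: [20, 13, 24, 3, 27, 26]


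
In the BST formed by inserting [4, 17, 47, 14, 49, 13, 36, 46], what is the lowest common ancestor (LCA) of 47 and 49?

Tree insertion order: [4, 17, 47, 14, 49, 13, 36, 46]
Tree (level-order array): [4, None, 17, 14, 47, 13, None, 36, 49, None, None, None, 46]
In a BST, the LCA of p=47, q=49 is the first node v on the
root-to-leaf path with p <= v <= q (go left if both < v, right if both > v).
Walk from root:
  at 4: both 47 and 49 > 4, go right
  at 17: both 47 and 49 > 17, go right
  at 47: 47 <= 47 <= 49, this is the LCA
LCA = 47


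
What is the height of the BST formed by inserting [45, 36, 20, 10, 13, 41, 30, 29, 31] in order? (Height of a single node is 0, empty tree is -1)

Insertion order: [45, 36, 20, 10, 13, 41, 30, 29, 31]
Tree (level-order array): [45, 36, None, 20, 41, 10, 30, None, None, None, 13, 29, 31]
Compute height bottom-up (empty subtree = -1):
  height(13) = 1 + max(-1, -1) = 0
  height(10) = 1 + max(-1, 0) = 1
  height(29) = 1 + max(-1, -1) = 0
  height(31) = 1 + max(-1, -1) = 0
  height(30) = 1 + max(0, 0) = 1
  height(20) = 1 + max(1, 1) = 2
  height(41) = 1 + max(-1, -1) = 0
  height(36) = 1 + max(2, 0) = 3
  height(45) = 1 + max(3, -1) = 4
Height = 4


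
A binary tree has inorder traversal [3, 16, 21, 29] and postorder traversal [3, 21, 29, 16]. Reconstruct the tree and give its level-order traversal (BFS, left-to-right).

Inorder:   [3, 16, 21, 29]
Postorder: [3, 21, 29, 16]
Algorithm: postorder visits root last, so walk postorder right-to-left;
each value is the root of the current inorder slice — split it at that
value, recurse on the right subtree first, then the left.
Recursive splits:
  root=16; inorder splits into left=[3], right=[21, 29]
  root=29; inorder splits into left=[21], right=[]
  root=21; inorder splits into left=[], right=[]
  root=3; inorder splits into left=[], right=[]
Reconstructed level-order: [16, 3, 29, 21]


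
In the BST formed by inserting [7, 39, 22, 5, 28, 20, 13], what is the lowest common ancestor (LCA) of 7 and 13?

Tree insertion order: [7, 39, 22, 5, 28, 20, 13]
Tree (level-order array): [7, 5, 39, None, None, 22, None, 20, 28, 13]
In a BST, the LCA of p=7, q=13 is the first node v on the
root-to-leaf path with p <= v <= q (go left if both < v, right if both > v).
Walk from root:
  at 7: 7 <= 7 <= 13, this is the LCA
LCA = 7


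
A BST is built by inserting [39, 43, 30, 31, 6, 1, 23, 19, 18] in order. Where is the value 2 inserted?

Starting tree (level order): [39, 30, 43, 6, 31, None, None, 1, 23, None, None, None, None, 19, None, 18]
Insertion path: 39 -> 30 -> 6 -> 1
Result: insert 2 as right child of 1
Final tree (level order): [39, 30, 43, 6, 31, None, None, 1, 23, None, None, None, 2, 19, None, None, None, 18]


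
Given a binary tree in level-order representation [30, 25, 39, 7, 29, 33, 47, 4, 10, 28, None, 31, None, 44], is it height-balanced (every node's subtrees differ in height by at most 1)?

Tree (level-order array): [30, 25, 39, 7, 29, 33, 47, 4, 10, 28, None, 31, None, 44]
Definition: a tree is height-balanced if, at every node, |h(left) - h(right)| <= 1 (empty subtree has height -1).
Bottom-up per-node check:
  node 4: h_left=-1, h_right=-1, diff=0 [OK], height=0
  node 10: h_left=-1, h_right=-1, diff=0 [OK], height=0
  node 7: h_left=0, h_right=0, diff=0 [OK], height=1
  node 28: h_left=-1, h_right=-1, diff=0 [OK], height=0
  node 29: h_left=0, h_right=-1, diff=1 [OK], height=1
  node 25: h_left=1, h_right=1, diff=0 [OK], height=2
  node 31: h_left=-1, h_right=-1, diff=0 [OK], height=0
  node 33: h_left=0, h_right=-1, diff=1 [OK], height=1
  node 44: h_left=-1, h_right=-1, diff=0 [OK], height=0
  node 47: h_left=0, h_right=-1, diff=1 [OK], height=1
  node 39: h_left=1, h_right=1, diff=0 [OK], height=2
  node 30: h_left=2, h_right=2, diff=0 [OK], height=3
All nodes satisfy the balance condition.
Result: Balanced


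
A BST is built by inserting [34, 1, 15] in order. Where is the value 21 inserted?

Starting tree (level order): [34, 1, None, None, 15]
Insertion path: 34 -> 1 -> 15
Result: insert 21 as right child of 15
Final tree (level order): [34, 1, None, None, 15, None, 21]


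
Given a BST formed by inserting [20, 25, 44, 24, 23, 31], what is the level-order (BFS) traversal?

Tree insertion order: [20, 25, 44, 24, 23, 31]
Tree (level-order array): [20, None, 25, 24, 44, 23, None, 31]
BFS from the root, enqueuing left then right child of each popped node:
  queue [20] -> pop 20, enqueue [25], visited so far: [20]
  queue [25] -> pop 25, enqueue [24, 44], visited so far: [20, 25]
  queue [24, 44] -> pop 24, enqueue [23], visited so far: [20, 25, 24]
  queue [44, 23] -> pop 44, enqueue [31], visited so far: [20, 25, 24, 44]
  queue [23, 31] -> pop 23, enqueue [none], visited so far: [20, 25, 24, 44, 23]
  queue [31] -> pop 31, enqueue [none], visited so far: [20, 25, 24, 44, 23, 31]
Result: [20, 25, 24, 44, 23, 31]


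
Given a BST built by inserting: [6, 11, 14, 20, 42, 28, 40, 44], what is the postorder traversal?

Tree insertion order: [6, 11, 14, 20, 42, 28, 40, 44]
Tree (level-order array): [6, None, 11, None, 14, None, 20, None, 42, 28, 44, None, 40]
Postorder traversal: [40, 28, 44, 42, 20, 14, 11, 6]


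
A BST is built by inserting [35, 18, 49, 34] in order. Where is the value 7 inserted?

Starting tree (level order): [35, 18, 49, None, 34]
Insertion path: 35 -> 18
Result: insert 7 as left child of 18
Final tree (level order): [35, 18, 49, 7, 34]


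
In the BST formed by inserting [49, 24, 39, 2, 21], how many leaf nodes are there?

Tree built from: [49, 24, 39, 2, 21]
Tree (level-order array): [49, 24, None, 2, 39, None, 21]
Rule: A leaf has 0 children.
Per-node child counts:
  node 49: 1 child(ren)
  node 24: 2 child(ren)
  node 2: 1 child(ren)
  node 21: 0 child(ren)
  node 39: 0 child(ren)
Matching nodes: [21, 39]
Count of leaf nodes: 2


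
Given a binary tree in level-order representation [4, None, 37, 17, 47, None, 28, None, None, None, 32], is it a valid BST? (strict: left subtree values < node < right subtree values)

Level-order array: [4, None, 37, 17, 47, None, 28, None, None, None, 32]
Validate using subtree bounds (lo, hi): at each node, require lo < value < hi,
then recurse left with hi=value and right with lo=value.
Preorder trace (stopping at first violation):
  at node 4 with bounds (-inf, +inf): OK
  at node 37 with bounds (4, +inf): OK
  at node 17 with bounds (4, 37): OK
  at node 28 with bounds (17, 37): OK
  at node 32 with bounds (28, 37): OK
  at node 47 with bounds (37, +inf): OK
No violation found at any node.
Result: Valid BST


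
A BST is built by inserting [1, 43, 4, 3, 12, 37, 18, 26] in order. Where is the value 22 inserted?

Starting tree (level order): [1, None, 43, 4, None, 3, 12, None, None, None, 37, 18, None, None, 26]
Insertion path: 1 -> 43 -> 4 -> 12 -> 37 -> 18 -> 26
Result: insert 22 as left child of 26
Final tree (level order): [1, None, 43, 4, None, 3, 12, None, None, None, 37, 18, None, None, 26, 22]


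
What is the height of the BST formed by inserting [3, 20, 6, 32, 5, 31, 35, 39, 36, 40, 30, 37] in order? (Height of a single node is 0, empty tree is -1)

Insertion order: [3, 20, 6, 32, 5, 31, 35, 39, 36, 40, 30, 37]
Tree (level-order array): [3, None, 20, 6, 32, 5, None, 31, 35, None, None, 30, None, None, 39, None, None, 36, 40, None, 37]
Compute height bottom-up (empty subtree = -1):
  height(5) = 1 + max(-1, -1) = 0
  height(6) = 1 + max(0, -1) = 1
  height(30) = 1 + max(-1, -1) = 0
  height(31) = 1 + max(0, -1) = 1
  height(37) = 1 + max(-1, -1) = 0
  height(36) = 1 + max(-1, 0) = 1
  height(40) = 1 + max(-1, -1) = 0
  height(39) = 1 + max(1, 0) = 2
  height(35) = 1 + max(-1, 2) = 3
  height(32) = 1 + max(1, 3) = 4
  height(20) = 1 + max(1, 4) = 5
  height(3) = 1 + max(-1, 5) = 6
Height = 6


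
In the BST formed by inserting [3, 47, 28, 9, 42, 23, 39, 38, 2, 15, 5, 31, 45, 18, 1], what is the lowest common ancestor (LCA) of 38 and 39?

Tree insertion order: [3, 47, 28, 9, 42, 23, 39, 38, 2, 15, 5, 31, 45, 18, 1]
Tree (level-order array): [3, 2, 47, 1, None, 28, None, None, None, 9, 42, 5, 23, 39, 45, None, None, 15, None, 38, None, None, None, None, 18, 31]
In a BST, the LCA of p=38, q=39 is the first node v on the
root-to-leaf path with p <= v <= q (go left if both < v, right if both > v).
Walk from root:
  at 3: both 38 and 39 > 3, go right
  at 47: both 38 and 39 < 47, go left
  at 28: both 38 and 39 > 28, go right
  at 42: both 38 and 39 < 42, go left
  at 39: 38 <= 39 <= 39, this is the LCA
LCA = 39


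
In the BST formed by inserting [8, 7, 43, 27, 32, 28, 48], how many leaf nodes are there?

Tree built from: [8, 7, 43, 27, 32, 28, 48]
Tree (level-order array): [8, 7, 43, None, None, 27, 48, None, 32, None, None, 28]
Rule: A leaf has 0 children.
Per-node child counts:
  node 8: 2 child(ren)
  node 7: 0 child(ren)
  node 43: 2 child(ren)
  node 27: 1 child(ren)
  node 32: 1 child(ren)
  node 28: 0 child(ren)
  node 48: 0 child(ren)
Matching nodes: [7, 28, 48]
Count of leaf nodes: 3


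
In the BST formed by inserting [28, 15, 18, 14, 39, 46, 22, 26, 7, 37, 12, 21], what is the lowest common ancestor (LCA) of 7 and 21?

Tree insertion order: [28, 15, 18, 14, 39, 46, 22, 26, 7, 37, 12, 21]
Tree (level-order array): [28, 15, 39, 14, 18, 37, 46, 7, None, None, 22, None, None, None, None, None, 12, 21, 26]
In a BST, the LCA of p=7, q=21 is the first node v on the
root-to-leaf path with p <= v <= q (go left if both < v, right if both > v).
Walk from root:
  at 28: both 7 and 21 < 28, go left
  at 15: 7 <= 15 <= 21, this is the LCA
LCA = 15


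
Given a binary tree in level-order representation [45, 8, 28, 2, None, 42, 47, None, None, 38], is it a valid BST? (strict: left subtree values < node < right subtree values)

Level-order array: [45, 8, 28, 2, None, 42, 47, None, None, 38]
Validate using subtree bounds (lo, hi): at each node, require lo < value < hi,
then recurse left with hi=value and right with lo=value.
Preorder trace (stopping at first violation):
  at node 45 with bounds (-inf, +inf): OK
  at node 8 with bounds (-inf, 45): OK
  at node 2 with bounds (-inf, 8): OK
  at node 28 with bounds (45, +inf): VIOLATION
Node 28 violates its bound: not (45 < 28 < +inf).
Result: Not a valid BST


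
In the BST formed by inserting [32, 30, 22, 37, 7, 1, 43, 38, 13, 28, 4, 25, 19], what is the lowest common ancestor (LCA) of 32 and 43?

Tree insertion order: [32, 30, 22, 37, 7, 1, 43, 38, 13, 28, 4, 25, 19]
Tree (level-order array): [32, 30, 37, 22, None, None, 43, 7, 28, 38, None, 1, 13, 25, None, None, None, None, 4, None, 19]
In a BST, the LCA of p=32, q=43 is the first node v on the
root-to-leaf path with p <= v <= q (go left if both < v, right if both > v).
Walk from root:
  at 32: 32 <= 32 <= 43, this is the LCA
LCA = 32


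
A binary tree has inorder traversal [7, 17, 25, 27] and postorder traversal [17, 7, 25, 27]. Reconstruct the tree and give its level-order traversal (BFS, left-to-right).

Inorder:   [7, 17, 25, 27]
Postorder: [17, 7, 25, 27]
Algorithm: postorder visits root last, so walk postorder right-to-left;
each value is the root of the current inorder slice — split it at that
value, recurse on the right subtree first, then the left.
Recursive splits:
  root=27; inorder splits into left=[7, 17, 25], right=[]
  root=25; inorder splits into left=[7, 17], right=[]
  root=7; inorder splits into left=[], right=[17]
  root=17; inorder splits into left=[], right=[]
Reconstructed level-order: [27, 25, 7, 17]


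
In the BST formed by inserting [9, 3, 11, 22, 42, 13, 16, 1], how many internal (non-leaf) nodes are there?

Tree built from: [9, 3, 11, 22, 42, 13, 16, 1]
Tree (level-order array): [9, 3, 11, 1, None, None, 22, None, None, 13, 42, None, 16]
Rule: An internal node has at least one child.
Per-node child counts:
  node 9: 2 child(ren)
  node 3: 1 child(ren)
  node 1: 0 child(ren)
  node 11: 1 child(ren)
  node 22: 2 child(ren)
  node 13: 1 child(ren)
  node 16: 0 child(ren)
  node 42: 0 child(ren)
Matching nodes: [9, 3, 11, 22, 13]
Count of internal (non-leaf) nodes: 5


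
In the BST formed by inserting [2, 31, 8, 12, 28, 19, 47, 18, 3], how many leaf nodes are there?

Tree built from: [2, 31, 8, 12, 28, 19, 47, 18, 3]
Tree (level-order array): [2, None, 31, 8, 47, 3, 12, None, None, None, None, None, 28, 19, None, 18]
Rule: A leaf has 0 children.
Per-node child counts:
  node 2: 1 child(ren)
  node 31: 2 child(ren)
  node 8: 2 child(ren)
  node 3: 0 child(ren)
  node 12: 1 child(ren)
  node 28: 1 child(ren)
  node 19: 1 child(ren)
  node 18: 0 child(ren)
  node 47: 0 child(ren)
Matching nodes: [3, 18, 47]
Count of leaf nodes: 3


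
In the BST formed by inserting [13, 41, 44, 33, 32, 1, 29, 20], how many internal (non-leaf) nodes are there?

Tree built from: [13, 41, 44, 33, 32, 1, 29, 20]
Tree (level-order array): [13, 1, 41, None, None, 33, 44, 32, None, None, None, 29, None, 20]
Rule: An internal node has at least one child.
Per-node child counts:
  node 13: 2 child(ren)
  node 1: 0 child(ren)
  node 41: 2 child(ren)
  node 33: 1 child(ren)
  node 32: 1 child(ren)
  node 29: 1 child(ren)
  node 20: 0 child(ren)
  node 44: 0 child(ren)
Matching nodes: [13, 41, 33, 32, 29]
Count of internal (non-leaf) nodes: 5


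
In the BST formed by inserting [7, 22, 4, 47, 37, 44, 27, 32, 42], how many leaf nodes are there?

Tree built from: [7, 22, 4, 47, 37, 44, 27, 32, 42]
Tree (level-order array): [7, 4, 22, None, None, None, 47, 37, None, 27, 44, None, 32, 42]
Rule: A leaf has 0 children.
Per-node child counts:
  node 7: 2 child(ren)
  node 4: 0 child(ren)
  node 22: 1 child(ren)
  node 47: 1 child(ren)
  node 37: 2 child(ren)
  node 27: 1 child(ren)
  node 32: 0 child(ren)
  node 44: 1 child(ren)
  node 42: 0 child(ren)
Matching nodes: [4, 32, 42]
Count of leaf nodes: 3


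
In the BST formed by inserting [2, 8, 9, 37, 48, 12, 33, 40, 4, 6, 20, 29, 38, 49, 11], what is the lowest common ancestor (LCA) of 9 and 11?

Tree insertion order: [2, 8, 9, 37, 48, 12, 33, 40, 4, 6, 20, 29, 38, 49, 11]
Tree (level-order array): [2, None, 8, 4, 9, None, 6, None, 37, None, None, 12, 48, 11, 33, 40, 49, None, None, 20, None, 38, None, None, None, None, 29]
In a BST, the LCA of p=9, q=11 is the first node v on the
root-to-leaf path with p <= v <= q (go left if both < v, right if both > v).
Walk from root:
  at 2: both 9 and 11 > 2, go right
  at 8: both 9 and 11 > 8, go right
  at 9: 9 <= 9 <= 11, this is the LCA
LCA = 9


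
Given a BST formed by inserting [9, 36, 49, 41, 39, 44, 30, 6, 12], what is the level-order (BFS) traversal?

Tree insertion order: [9, 36, 49, 41, 39, 44, 30, 6, 12]
Tree (level-order array): [9, 6, 36, None, None, 30, 49, 12, None, 41, None, None, None, 39, 44]
BFS from the root, enqueuing left then right child of each popped node:
  queue [9] -> pop 9, enqueue [6, 36], visited so far: [9]
  queue [6, 36] -> pop 6, enqueue [none], visited so far: [9, 6]
  queue [36] -> pop 36, enqueue [30, 49], visited so far: [9, 6, 36]
  queue [30, 49] -> pop 30, enqueue [12], visited so far: [9, 6, 36, 30]
  queue [49, 12] -> pop 49, enqueue [41], visited so far: [9, 6, 36, 30, 49]
  queue [12, 41] -> pop 12, enqueue [none], visited so far: [9, 6, 36, 30, 49, 12]
  queue [41] -> pop 41, enqueue [39, 44], visited so far: [9, 6, 36, 30, 49, 12, 41]
  queue [39, 44] -> pop 39, enqueue [none], visited so far: [9, 6, 36, 30, 49, 12, 41, 39]
  queue [44] -> pop 44, enqueue [none], visited so far: [9, 6, 36, 30, 49, 12, 41, 39, 44]
Result: [9, 6, 36, 30, 49, 12, 41, 39, 44]


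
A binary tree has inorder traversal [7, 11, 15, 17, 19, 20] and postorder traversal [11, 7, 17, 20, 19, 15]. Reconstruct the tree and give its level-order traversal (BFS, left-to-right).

Inorder:   [7, 11, 15, 17, 19, 20]
Postorder: [11, 7, 17, 20, 19, 15]
Algorithm: postorder visits root last, so walk postorder right-to-left;
each value is the root of the current inorder slice — split it at that
value, recurse on the right subtree first, then the left.
Recursive splits:
  root=15; inorder splits into left=[7, 11], right=[17, 19, 20]
  root=19; inorder splits into left=[17], right=[20]
  root=20; inorder splits into left=[], right=[]
  root=17; inorder splits into left=[], right=[]
  root=7; inorder splits into left=[], right=[11]
  root=11; inorder splits into left=[], right=[]
Reconstructed level-order: [15, 7, 19, 11, 17, 20]


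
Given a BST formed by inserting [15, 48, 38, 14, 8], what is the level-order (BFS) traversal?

Tree insertion order: [15, 48, 38, 14, 8]
Tree (level-order array): [15, 14, 48, 8, None, 38]
BFS from the root, enqueuing left then right child of each popped node:
  queue [15] -> pop 15, enqueue [14, 48], visited so far: [15]
  queue [14, 48] -> pop 14, enqueue [8], visited so far: [15, 14]
  queue [48, 8] -> pop 48, enqueue [38], visited so far: [15, 14, 48]
  queue [8, 38] -> pop 8, enqueue [none], visited so far: [15, 14, 48, 8]
  queue [38] -> pop 38, enqueue [none], visited so far: [15, 14, 48, 8, 38]
Result: [15, 14, 48, 8, 38]


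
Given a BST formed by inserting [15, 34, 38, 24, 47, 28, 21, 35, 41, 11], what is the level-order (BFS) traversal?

Tree insertion order: [15, 34, 38, 24, 47, 28, 21, 35, 41, 11]
Tree (level-order array): [15, 11, 34, None, None, 24, 38, 21, 28, 35, 47, None, None, None, None, None, None, 41]
BFS from the root, enqueuing left then right child of each popped node:
  queue [15] -> pop 15, enqueue [11, 34], visited so far: [15]
  queue [11, 34] -> pop 11, enqueue [none], visited so far: [15, 11]
  queue [34] -> pop 34, enqueue [24, 38], visited so far: [15, 11, 34]
  queue [24, 38] -> pop 24, enqueue [21, 28], visited so far: [15, 11, 34, 24]
  queue [38, 21, 28] -> pop 38, enqueue [35, 47], visited so far: [15, 11, 34, 24, 38]
  queue [21, 28, 35, 47] -> pop 21, enqueue [none], visited so far: [15, 11, 34, 24, 38, 21]
  queue [28, 35, 47] -> pop 28, enqueue [none], visited so far: [15, 11, 34, 24, 38, 21, 28]
  queue [35, 47] -> pop 35, enqueue [none], visited so far: [15, 11, 34, 24, 38, 21, 28, 35]
  queue [47] -> pop 47, enqueue [41], visited so far: [15, 11, 34, 24, 38, 21, 28, 35, 47]
  queue [41] -> pop 41, enqueue [none], visited so far: [15, 11, 34, 24, 38, 21, 28, 35, 47, 41]
Result: [15, 11, 34, 24, 38, 21, 28, 35, 47, 41]


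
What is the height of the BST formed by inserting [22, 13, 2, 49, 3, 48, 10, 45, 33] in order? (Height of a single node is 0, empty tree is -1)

Insertion order: [22, 13, 2, 49, 3, 48, 10, 45, 33]
Tree (level-order array): [22, 13, 49, 2, None, 48, None, None, 3, 45, None, None, 10, 33]
Compute height bottom-up (empty subtree = -1):
  height(10) = 1 + max(-1, -1) = 0
  height(3) = 1 + max(-1, 0) = 1
  height(2) = 1 + max(-1, 1) = 2
  height(13) = 1 + max(2, -1) = 3
  height(33) = 1 + max(-1, -1) = 0
  height(45) = 1 + max(0, -1) = 1
  height(48) = 1 + max(1, -1) = 2
  height(49) = 1 + max(2, -1) = 3
  height(22) = 1 + max(3, 3) = 4
Height = 4


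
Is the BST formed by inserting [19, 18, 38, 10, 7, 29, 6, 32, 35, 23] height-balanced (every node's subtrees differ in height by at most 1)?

Tree (level-order array): [19, 18, 38, 10, None, 29, None, 7, None, 23, 32, 6, None, None, None, None, 35]
Definition: a tree is height-balanced if, at every node, |h(left) - h(right)| <= 1 (empty subtree has height -1).
Bottom-up per-node check:
  node 6: h_left=-1, h_right=-1, diff=0 [OK], height=0
  node 7: h_left=0, h_right=-1, diff=1 [OK], height=1
  node 10: h_left=1, h_right=-1, diff=2 [FAIL (|1--1|=2 > 1)], height=2
  node 18: h_left=2, h_right=-1, diff=3 [FAIL (|2--1|=3 > 1)], height=3
  node 23: h_left=-1, h_right=-1, diff=0 [OK], height=0
  node 35: h_left=-1, h_right=-1, diff=0 [OK], height=0
  node 32: h_left=-1, h_right=0, diff=1 [OK], height=1
  node 29: h_left=0, h_right=1, diff=1 [OK], height=2
  node 38: h_left=2, h_right=-1, diff=3 [FAIL (|2--1|=3 > 1)], height=3
  node 19: h_left=3, h_right=3, diff=0 [OK], height=4
Node 10 violates the condition: |1 - -1| = 2 > 1.
Result: Not balanced


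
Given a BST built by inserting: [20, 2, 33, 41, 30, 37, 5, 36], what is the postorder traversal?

Tree insertion order: [20, 2, 33, 41, 30, 37, 5, 36]
Tree (level-order array): [20, 2, 33, None, 5, 30, 41, None, None, None, None, 37, None, 36]
Postorder traversal: [5, 2, 30, 36, 37, 41, 33, 20]


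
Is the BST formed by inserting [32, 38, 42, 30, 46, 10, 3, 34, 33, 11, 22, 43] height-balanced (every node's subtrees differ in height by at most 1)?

Tree (level-order array): [32, 30, 38, 10, None, 34, 42, 3, 11, 33, None, None, 46, None, None, None, 22, None, None, 43]
Definition: a tree is height-balanced if, at every node, |h(left) - h(right)| <= 1 (empty subtree has height -1).
Bottom-up per-node check:
  node 3: h_left=-1, h_right=-1, diff=0 [OK], height=0
  node 22: h_left=-1, h_right=-1, diff=0 [OK], height=0
  node 11: h_left=-1, h_right=0, diff=1 [OK], height=1
  node 10: h_left=0, h_right=1, diff=1 [OK], height=2
  node 30: h_left=2, h_right=-1, diff=3 [FAIL (|2--1|=3 > 1)], height=3
  node 33: h_left=-1, h_right=-1, diff=0 [OK], height=0
  node 34: h_left=0, h_right=-1, diff=1 [OK], height=1
  node 43: h_left=-1, h_right=-1, diff=0 [OK], height=0
  node 46: h_left=0, h_right=-1, diff=1 [OK], height=1
  node 42: h_left=-1, h_right=1, diff=2 [FAIL (|-1-1|=2 > 1)], height=2
  node 38: h_left=1, h_right=2, diff=1 [OK], height=3
  node 32: h_left=3, h_right=3, diff=0 [OK], height=4
Node 30 violates the condition: |2 - -1| = 3 > 1.
Result: Not balanced


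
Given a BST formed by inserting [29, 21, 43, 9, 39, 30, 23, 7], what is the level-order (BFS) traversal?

Tree insertion order: [29, 21, 43, 9, 39, 30, 23, 7]
Tree (level-order array): [29, 21, 43, 9, 23, 39, None, 7, None, None, None, 30]
BFS from the root, enqueuing left then right child of each popped node:
  queue [29] -> pop 29, enqueue [21, 43], visited so far: [29]
  queue [21, 43] -> pop 21, enqueue [9, 23], visited so far: [29, 21]
  queue [43, 9, 23] -> pop 43, enqueue [39], visited so far: [29, 21, 43]
  queue [9, 23, 39] -> pop 9, enqueue [7], visited so far: [29, 21, 43, 9]
  queue [23, 39, 7] -> pop 23, enqueue [none], visited so far: [29, 21, 43, 9, 23]
  queue [39, 7] -> pop 39, enqueue [30], visited so far: [29, 21, 43, 9, 23, 39]
  queue [7, 30] -> pop 7, enqueue [none], visited so far: [29, 21, 43, 9, 23, 39, 7]
  queue [30] -> pop 30, enqueue [none], visited so far: [29, 21, 43, 9, 23, 39, 7, 30]
Result: [29, 21, 43, 9, 23, 39, 7, 30]


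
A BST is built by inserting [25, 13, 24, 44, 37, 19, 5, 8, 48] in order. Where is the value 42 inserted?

Starting tree (level order): [25, 13, 44, 5, 24, 37, 48, None, 8, 19]
Insertion path: 25 -> 44 -> 37
Result: insert 42 as right child of 37
Final tree (level order): [25, 13, 44, 5, 24, 37, 48, None, 8, 19, None, None, 42]


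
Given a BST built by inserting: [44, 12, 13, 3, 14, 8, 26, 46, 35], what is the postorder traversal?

Tree insertion order: [44, 12, 13, 3, 14, 8, 26, 46, 35]
Tree (level-order array): [44, 12, 46, 3, 13, None, None, None, 8, None, 14, None, None, None, 26, None, 35]
Postorder traversal: [8, 3, 35, 26, 14, 13, 12, 46, 44]


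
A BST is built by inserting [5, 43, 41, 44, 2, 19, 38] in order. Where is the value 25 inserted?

Starting tree (level order): [5, 2, 43, None, None, 41, 44, 19, None, None, None, None, 38]
Insertion path: 5 -> 43 -> 41 -> 19 -> 38
Result: insert 25 as left child of 38
Final tree (level order): [5, 2, 43, None, None, 41, 44, 19, None, None, None, None, 38, 25]


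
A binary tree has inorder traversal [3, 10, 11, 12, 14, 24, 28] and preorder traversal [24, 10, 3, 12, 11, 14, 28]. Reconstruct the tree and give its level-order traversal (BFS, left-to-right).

Inorder:  [3, 10, 11, 12, 14, 24, 28]
Preorder: [24, 10, 3, 12, 11, 14, 28]
Algorithm: preorder visits root first, so consume preorder in order;
for each root, split the current inorder slice at that value into
left-subtree inorder and right-subtree inorder, then recurse.
Recursive splits:
  root=24; inorder splits into left=[3, 10, 11, 12, 14], right=[28]
  root=10; inorder splits into left=[3], right=[11, 12, 14]
  root=3; inorder splits into left=[], right=[]
  root=12; inorder splits into left=[11], right=[14]
  root=11; inorder splits into left=[], right=[]
  root=14; inorder splits into left=[], right=[]
  root=28; inorder splits into left=[], right=[]
Reconstructed level-order: [24, 10, 28, 3, 12, 11, 14]


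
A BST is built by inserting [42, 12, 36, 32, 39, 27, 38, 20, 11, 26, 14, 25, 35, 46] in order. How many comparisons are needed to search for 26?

Search path for 26: 42 -> 12 -> 36 -> 32 -> 27 -> 20 -> 26
Found: True
Comparisons: 7


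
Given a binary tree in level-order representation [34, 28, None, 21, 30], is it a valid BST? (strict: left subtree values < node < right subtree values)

Level-order array: [34, 28, None, 21, 30]
Validate using subtree bounds (lo, hi): at each node, require lo < value < hi,
then recurse left with hi=value and right with lo=value.
Preorder trace (stopping at first violation):
  at node 34 with bounds (-inf, +inf): OK
  at node 28 with bounds (-inf, 34): OK
  at node 21 with bounds (-inf, 28): OK
  at node 30 with bounds (28, 34): OK
No violation found at any node.
Result: Valid BST


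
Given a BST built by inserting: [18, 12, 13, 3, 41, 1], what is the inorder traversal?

Tree insertion order: [18, 12, 13, 3, 41, 1]
Tree (level-order array): [18, 12, 41, 3, 13, None, None, 1]
Inorder traversal: [1, 3, 12, 13, 18, 41]


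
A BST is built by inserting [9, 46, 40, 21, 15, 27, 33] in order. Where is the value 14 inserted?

Starting tree (level order): [9, None, 46, 40, None, 21, None, 15, 27, None, None, None, 33]
Insertion path: 9 -> 46 -> 40 -> 21 -> 15
Result: insert 14 as left child of 15
Final tree (level order): [9, None, 46, 40, None, 21, None, 15, 27, 14, None, None, 33]


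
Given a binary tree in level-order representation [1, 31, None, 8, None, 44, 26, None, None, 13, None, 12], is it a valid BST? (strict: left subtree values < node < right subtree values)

Level-order array: [1, 31, None, 8, None, 44, 26, None, None, 13, None, 12]
Validate using subtree bounds (lo, hi): at each node, require lo < value < hi,
then recurse left with hi=value and right with lo=value.
Preorder trace (stopping at first violation):
  at node 1 with bounds (-inf, +inf): OK
  at node 31 with bounds (-inf, 1): VIOLATION
Node 31 violates its bound: not (-inf < 31 < 1).
Result: Not a valid BST


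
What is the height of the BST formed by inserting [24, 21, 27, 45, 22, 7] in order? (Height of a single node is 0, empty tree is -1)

Insertion order: [24, 21, 27, 45, 22, 7]
Tree (level-order array): [24, 21, 27, 7, 22, None, 45]
Compute height bottom-up (empty subtree = -1):
  height(7) = 1 + max(-1, -1) = 0
  height(22) = 1 + max(-1, -1) = 0
  height(21) = 1 + max(0, 0) = 1
  height(45) = 1 + max(-1, -1) = 0
  height(27) = 1 + max(-1, 0) = 1
  height(24) = 1 + max(1, 1) = 2
Height = 2


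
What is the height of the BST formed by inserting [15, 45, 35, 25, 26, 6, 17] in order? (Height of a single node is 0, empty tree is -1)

Insertion order: [15, 45, 35, 25, 26, 6, 17]
Tree (level-order array): [15, 6, 45, None, None, 35, None, 25, None, 17, 26]
Compute height bottom-up (empty subtree = -1):
  height(6) = 1 + max(-1, -1) = 0
  height(17) = 1 + max(-1, -1) = 0
  height(26) = 1 + max(-1, -1) = 0
  height(25) = 1 + max(0, 0) = 1
  height(35) = 1 + max(1, -1) = 2
  height(45) = 1 + max(2, -1) = 3
  height(15) = 1 + max(0, 3) = 4
Height = 4


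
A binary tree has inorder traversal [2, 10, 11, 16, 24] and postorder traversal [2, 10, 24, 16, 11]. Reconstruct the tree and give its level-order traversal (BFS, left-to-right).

Inorder:   [2, 10, 11, 16, 24]
Postorder: [2, 10, 24, 16, 11]
Algorithm: postorder visits root last, so walk postorder right-to-left;
each value is the root of the current inorder slice — split it at that
value, recurse on the right subtree first, then the left.
Recursive splits:
  root=11; inorder splits into left=[2, 10], right=[16, 24]
  root=16; inorder splits into left=[], right=[24]
  root=24; inorder splits into left=[], right=[]
  root=10; inorder splits into left=[2], right=[]
  root=2; inorder splits into left=[], right=[]
Reconstructed level-order: [11, 10, 16, 2, 24]


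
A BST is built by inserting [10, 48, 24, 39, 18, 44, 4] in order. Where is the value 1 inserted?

Starting tree (level order): [10, 4, 48, None, None, 24, None, 18, 39, None, None, None, 44]
Insertion path: 10 -> 4
Result: insert 1 as left child of 4
Final tree (level order): [10, 4, 48, 1, None, 24, None, None, None, 18, 39, None, None, None, 44]


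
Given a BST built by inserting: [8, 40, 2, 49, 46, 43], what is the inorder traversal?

Tree insertion order: [8, 40, 2, 49, 46, 43]
Tree (level-order array): [8, 2, 40, None, None, None, 49, 46, None, 43]
Inorder traversal: [2, 8, 40, 43, 46, 49]


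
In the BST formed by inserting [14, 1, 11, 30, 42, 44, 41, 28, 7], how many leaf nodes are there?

Tree built from: [14, 1, 11, 30, 42, 44, 41, 28, 7]
Tree (level-order array): [14, 1, 30, None, 11, 28, 42, 7, None, None, None, 41, 44]
Rule: A leaf has 0 children.
Per-node child counts:
  node 14: 2 child(ren)
  node 1: 1 child(ren)
  node 11: 1 child(ren)
  node 7: 0 child(ren)
  node 30: 2 child(ren)
  node 28: 0 child(ren)
  node 42: 2 child(ren)
  node 41: 0 child(ren)
  node 44: 0 child(ren)
Matching nodes: [7, 28, 41, 44]
Count of leaf nodes: 4


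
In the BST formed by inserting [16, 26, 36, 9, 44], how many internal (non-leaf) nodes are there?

Tree built from: [16, 26, 36, 9, 44]
Tree (level-order array): [16, 9, 26, None, None, None, 36, None, 44]
Rule: An internal node has at least one child.
Per-node child counts:
  node 16: 2 child(ren)
  node 9: 0 child(ren)
  node 26: 1 child(ren)
  node 36: 1 child(ren)
  node 44: 0 child(ren)
Matching nodes: [16, 26, 36]
Count of internal (non-leaf) nodes: 3


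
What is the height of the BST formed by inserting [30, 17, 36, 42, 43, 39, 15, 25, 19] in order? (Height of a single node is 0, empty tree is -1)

Insertion order: [30, 17, 36, 42, 43, 39, 15, 25, 19]
Tree (level-order array): [30, 17, 36, 15, 25, None, 42, None, None, 19, None, 39, 43]
Compute height bottom-up (empty subtree = -1):
  height(15) = 1 + max(-1, -1) = 0
  height(19) = 1 + max(-1, -1) = 0
  height(25) = 1 + max(0, -1) = 1
  height(17) = 1 + max(0, 1) = 2
  height(39) = 1 + max(-1, -1) = 0
  height(43) = 1 + max(-1, -1) = 0
  height(42) = 1 + max(0, 0) = 1
  height(36) = 1 + max(-1, 1) = 2
  height(30) = 1 + max(2, 2) = 3
Height = 3


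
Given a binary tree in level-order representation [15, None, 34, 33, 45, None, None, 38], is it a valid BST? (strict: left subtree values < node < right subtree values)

Level-order array: [15, None, 34, 33, 45, None, None, 38]
Validate using subtree bounds (lo, hi): at each node, require lo < value < hi,
then recurse left with hi=value and right with lo=value.
Preorder trace (stopping at first violation):
  at node 15 with bounds (-inf, +inf): OK
  at node 34 with bounds (15, +inf): OK
  at node 33 with bounds (15, 34): OK
  at node 45 with bounds (34, +inf): OK
  at node 38 with bounds (34, 45): OK
No violation found at any node.
Result: Valid BST


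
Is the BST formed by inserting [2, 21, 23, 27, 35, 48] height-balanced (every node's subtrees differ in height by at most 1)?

Tree (level-order array): [2, None, 21, None, 23, None, 27, None, 35, None, 48]
Definition: a tree is height-balanced if, at every node, |h(left) - h(right)| <= 1 (empty subtree has height -1).
Bottom-up per-node check:
  node 48: h_left=-1, h_right=-1, diff=0 [OK], height=0
  node 35: h_left=-1, h_right=0, diff=1 [OK], height=1
  node 27: h_left=-1, h_right=1, diff=2 [FAIL (|-1-1|=2 > 1)], height=2
  node 23: h_left=-1, h_right=2, diff=3 [FAIL (|-1-2|=3 > 1)], height=3
  node 21: h_left=-1, h_right=3, diff=4 [FAIL (|-1-3|=4 > 1)], height=4
  node 2: h_left=-1, h_right=4, diff=5 [FAIL (|-1-4|=5 > 1)], height=5
Node 27 violates the condition: |-1 - 1| = 2 > 1.
Result: Not balanced


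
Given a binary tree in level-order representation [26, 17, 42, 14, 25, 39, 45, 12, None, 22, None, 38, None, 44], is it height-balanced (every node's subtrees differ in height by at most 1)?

Tree (level-order array): [26, 17, 42, 14, 25, 39, 45, 12, None, 22, None, 38, None, 44]
Definition: a tree is height-balanced if, at every node, |h(left) - h(right)| <= 1 (empty subtree has height -1).
Bottom-up per-node check:
  node 12: h_left=-1, h_right=-1, diff=0 [OK], height=0
  node 14: h_left=0, h_right=-1, diff=1 [OK], height=1
  node 22: h_left=-1, h_right=-1, diff=0 [OK], height=0
  node 25: h_left=0, h_right=-1, diff=1 [OK], height=1
  node 17: h_left=1, h_right=1, diff=0 [OK], height=2
  node 38: h_left=-1, h_right=-1, diff=0 [OK], height=0
  node 39: h_left=0, h_right=-1, diff=1 [OK], height=1
  node 44: h_left=-1, h_right=-1, diff=0 [OK], height=0
  node 45: h_left=0, h_right=-1, diff=1 [OK], height=1
  node 42: h_left=1, h_right=1, diff=0 [OK], height=2
  node 26: h_left=2, h_right=2, diff=0 [OK], height=3
All nodes satisfy the balance condition.
Result: Balanced


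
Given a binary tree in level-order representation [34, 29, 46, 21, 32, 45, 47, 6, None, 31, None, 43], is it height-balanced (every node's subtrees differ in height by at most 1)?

Tree (level-order array): [34, 29, 46, 21, 32, 45, 47, 6, None, 31, None, 43]
Definition: a tree is height-balanced if, at every node, |h(left) - h(right)| <= 1 (empty subtree has height -1).
Bottom-up per-node check:
  node 6: h_left=-1, h_right=-1, diff=0 [OK], height=0
  node 21: h_left=0, h_right=-1, diff=1 [OK], height=1
  node 31: h_left=-1, h_right=-1, diff=0 [OK], height=0
  node 32: h_left=0, h_right=-1, diff=1 [OK], height=1
  node 29: h_left=1, h_right=1, diff=0 [OK], height=2
  node 43: h_left=-1, h_right=-1, diff=0 [OK], height=0
  node 45: h_left=0, h_right=-1, diff=1 [OK], height=1
  node 47: h_left=-1, h_right=-1, diff=0 [OK], height=0
  node 46: h_left=1, h_right=0, diff=1 [OK], height=2
  node 34: h_left=2, h_right=2, diff=0 [OK], height=3
All nodes satisfy the balance condition.
Result: Balanced


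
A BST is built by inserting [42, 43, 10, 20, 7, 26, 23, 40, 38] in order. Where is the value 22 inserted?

Starting tree (level order): [42, 10, 43, 7, 20, None, None, None, None, None, 26, 23, 40, None, None, 38]
Insertion path: 42 -> 10 -> 20 -> 26 -> 23
Result: insert 22 as left child of 23
Final tree (level order): [42, 10, 43, 7, 20, None, None, None, None, None, 26, 23, 40, 22, None, 38]


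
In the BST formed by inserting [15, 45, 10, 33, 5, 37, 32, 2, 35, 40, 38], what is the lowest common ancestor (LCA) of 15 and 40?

Tree insertion order: [15, 45, 10, 33, 5, 37, 32, 2, 35, 40, 38]
Tree (level-order array): [15, 10, 45, 5, None, 33, None, 2, None, 32, 37, None, None, None, None, 35, 40, None, None, 38]
In a BST, the LCA of p=15, q=40 is the first node v on the
root-to-leaf path with p <= v <= q (go left if both < v, right if both > v).
Walk from root:
  at 15: 15 <= 15 <= 40, this is the LCA
LCA = 15


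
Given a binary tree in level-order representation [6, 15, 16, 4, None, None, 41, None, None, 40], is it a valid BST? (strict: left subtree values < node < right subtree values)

Level-order array: [6, 15, 16, 4, None, None, 41, None, None, 40]
Validate using subtree bounds (lo, hi): at each node, require lo < value < hi,
then recurse left with hi=value and right with lo=value.
Preorder trace (stopping at first violation):
  at node 6 with bounds (-inf, +inf): OK
  at node 15 with bounds (-inf, 6): VIOLATION
Node 15 violates its bound: not (-inf < 15 < 6).
Result: Not a valid BST


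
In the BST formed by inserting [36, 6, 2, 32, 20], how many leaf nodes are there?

Tree built from: [36, 6, 2, 32, 20]
Tree (level-order array): [36, 6, None, 2, 32, None, None, 20]
Rule: A leaf has 0 children.
Per-node child counts:
  node 36: 1 child(ren)
  node 6: 2 child(ren)
  node 2: 0 child(ren)
  node 32: 1 child(ren)
  node 20: 0 child(ren)
Matching nodes: [2, 20]
Count of leaf nodes: 2
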